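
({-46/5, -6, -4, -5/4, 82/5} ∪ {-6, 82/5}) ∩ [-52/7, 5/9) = {-6, -4, -5/4}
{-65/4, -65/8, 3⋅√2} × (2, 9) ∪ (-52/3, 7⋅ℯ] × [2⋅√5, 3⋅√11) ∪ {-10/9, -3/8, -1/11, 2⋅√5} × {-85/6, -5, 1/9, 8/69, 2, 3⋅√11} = ({-65/4, -65/8, 3⋅√2} × (2, 9)) ∪ ({-10/9, -3/8, -1/11, 2⋅√5} × {-85/6, -5, 1/9, 8/69, 2, 3⋅√11}) ∪ ((-52/3, 7⋅ℯ] × [2⋅√5, 3⋅√11))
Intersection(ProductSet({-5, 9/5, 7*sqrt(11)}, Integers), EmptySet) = EmptySet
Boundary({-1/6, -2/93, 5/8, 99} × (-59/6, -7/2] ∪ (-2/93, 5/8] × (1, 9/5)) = ({-2/93, 5/8} × [1, 9/5]) ∪ ([-2/93, 5/8] × {1, 9/5}) ∪ ({-1/6, -2/93, 5/8, 99} × [-59/6, -7/2])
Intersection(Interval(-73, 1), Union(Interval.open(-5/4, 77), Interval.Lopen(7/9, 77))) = Interval.Lopen(-5/4, 1)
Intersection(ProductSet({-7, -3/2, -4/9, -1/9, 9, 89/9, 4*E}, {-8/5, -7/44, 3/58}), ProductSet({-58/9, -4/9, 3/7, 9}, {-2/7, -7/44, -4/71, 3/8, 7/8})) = ProductSet({-4/9, 9}, {-7/44})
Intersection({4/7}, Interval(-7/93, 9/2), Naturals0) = EmptySet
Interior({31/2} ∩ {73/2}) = ∅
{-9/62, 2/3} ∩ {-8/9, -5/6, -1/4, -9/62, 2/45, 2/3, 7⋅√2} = {-9/62, 2/3}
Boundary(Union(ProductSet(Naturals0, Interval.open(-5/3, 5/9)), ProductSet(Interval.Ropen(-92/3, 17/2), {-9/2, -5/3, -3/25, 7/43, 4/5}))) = Union(ProductSet(Interval(-92/3, 17/2), {-9/2, -5/3, -3/25, 7/43, 4/5}), ProductSet(Naturals0, Interval(-5/3, 5/9)))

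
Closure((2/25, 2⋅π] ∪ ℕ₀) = ℕ₀ ∪ [2/25, 2⋅π] ∪ (ℕ₀ \ (2/25, 2⋅π))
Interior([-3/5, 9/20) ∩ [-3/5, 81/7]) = (-3/5, 9/20)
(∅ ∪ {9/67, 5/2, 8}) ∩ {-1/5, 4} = ∅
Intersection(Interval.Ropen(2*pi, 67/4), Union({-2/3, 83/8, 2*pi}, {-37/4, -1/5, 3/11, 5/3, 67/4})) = {83/8, 2*pi}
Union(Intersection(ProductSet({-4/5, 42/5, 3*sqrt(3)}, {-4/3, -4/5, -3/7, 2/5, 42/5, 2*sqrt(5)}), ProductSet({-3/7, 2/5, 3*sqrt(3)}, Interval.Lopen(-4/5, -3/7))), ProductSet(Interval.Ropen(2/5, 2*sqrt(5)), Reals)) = Union(ProductSet({3*sqrt(3)}, {-3/7}), ProductSet(Interval.Ropen(2/5, 2*sqrt(5)), Reals))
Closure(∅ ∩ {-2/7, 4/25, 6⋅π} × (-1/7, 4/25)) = ∅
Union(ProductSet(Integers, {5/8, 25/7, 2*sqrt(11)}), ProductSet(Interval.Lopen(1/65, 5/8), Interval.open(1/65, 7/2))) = Union(ProductSet(Integers, {5/8, 25/7, 2*sqrt(11)}), ProductSet(Interval.Lopen(1/65, 5/8), Interval.open(1/65, 7/2)))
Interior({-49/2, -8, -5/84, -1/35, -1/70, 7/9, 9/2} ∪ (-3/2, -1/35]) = (-3/2, -1/35)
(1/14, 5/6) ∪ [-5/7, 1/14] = [-5/7, 5/6)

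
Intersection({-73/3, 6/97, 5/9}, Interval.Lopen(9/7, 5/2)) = EmptySet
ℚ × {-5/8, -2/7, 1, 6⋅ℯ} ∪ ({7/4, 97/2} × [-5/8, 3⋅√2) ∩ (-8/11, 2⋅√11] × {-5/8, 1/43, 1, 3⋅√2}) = ({7/4} × {-5/8, 1/43, 1}) ∪ (ℚ × {-5/8, -2/7, 1, 6⋅ℯ})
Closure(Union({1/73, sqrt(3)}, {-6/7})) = {-6/7, 1/73, sqrt(3)}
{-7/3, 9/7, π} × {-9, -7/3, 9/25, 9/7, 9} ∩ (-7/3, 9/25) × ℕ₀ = ∅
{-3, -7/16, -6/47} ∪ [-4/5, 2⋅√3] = {-3} ∪ [-4/5, 2⋅√3]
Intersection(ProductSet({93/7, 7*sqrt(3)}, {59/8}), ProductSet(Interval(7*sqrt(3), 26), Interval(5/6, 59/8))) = ProductSet({93/7, 7*sqrt(3)}, {59/8})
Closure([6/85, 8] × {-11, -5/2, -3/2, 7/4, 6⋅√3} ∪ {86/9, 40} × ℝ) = ({86/9, 40} × ℝ) ∪ ([6/85, 8] × {-11, -5/2, -3/2, 7/4, 6⋅√3})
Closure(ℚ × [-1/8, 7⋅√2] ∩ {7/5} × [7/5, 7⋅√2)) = {7/5} × [7/5, 7⋅√2]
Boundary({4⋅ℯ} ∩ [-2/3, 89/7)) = {4⋅ℯ}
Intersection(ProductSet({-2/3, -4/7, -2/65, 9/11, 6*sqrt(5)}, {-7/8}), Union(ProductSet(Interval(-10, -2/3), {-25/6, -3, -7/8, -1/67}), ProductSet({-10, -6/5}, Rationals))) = ProductSet({-2/3}, {-7/8})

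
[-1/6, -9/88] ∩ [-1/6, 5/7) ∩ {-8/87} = ∅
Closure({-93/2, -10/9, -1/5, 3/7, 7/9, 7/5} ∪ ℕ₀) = {-93/2, -10/9, -1/5, 3/7, 7/9, 7/5} ∪ ℕ₀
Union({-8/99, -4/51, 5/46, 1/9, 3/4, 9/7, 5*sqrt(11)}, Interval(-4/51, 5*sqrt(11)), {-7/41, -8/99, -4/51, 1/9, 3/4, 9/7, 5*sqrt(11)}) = Union({-7/41, -8/99}, Interval(-4/51, 5*sqrt(11)))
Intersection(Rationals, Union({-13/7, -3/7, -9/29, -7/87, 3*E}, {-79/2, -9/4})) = {-79/2, -9/4, -13/7, -3/7, -9/29, -7/87}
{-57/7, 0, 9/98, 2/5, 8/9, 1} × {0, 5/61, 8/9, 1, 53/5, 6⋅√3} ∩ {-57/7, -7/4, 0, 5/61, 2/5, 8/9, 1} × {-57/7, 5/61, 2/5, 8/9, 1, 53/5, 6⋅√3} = {-57/7, 0, 2/5, 8/9, 1} × {5/61, 8/9, 1, 53/5, 6⋅√3}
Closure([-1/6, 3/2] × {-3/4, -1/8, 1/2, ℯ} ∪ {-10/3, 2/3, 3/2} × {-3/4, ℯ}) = ({-10/3, 2/3, 3/2} × {-3/4, ℯ}) ∪ ([-1/6, 3/2] × {-3/4, -1/8, 1/2, ℯ})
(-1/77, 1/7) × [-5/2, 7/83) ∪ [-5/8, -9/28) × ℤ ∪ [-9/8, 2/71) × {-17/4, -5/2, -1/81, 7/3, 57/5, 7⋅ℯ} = ([-5/8, -9/28) × ℤ) ∪ ((-1/77, 1/7) × [-5/2, 7/83)) ∪ ([-9/8, 2/71) × {-17/4, -5/2, -1/81, 7/3, 57/5, 7⋅ℯ})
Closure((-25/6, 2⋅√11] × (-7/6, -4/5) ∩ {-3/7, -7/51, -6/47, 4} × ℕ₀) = ∅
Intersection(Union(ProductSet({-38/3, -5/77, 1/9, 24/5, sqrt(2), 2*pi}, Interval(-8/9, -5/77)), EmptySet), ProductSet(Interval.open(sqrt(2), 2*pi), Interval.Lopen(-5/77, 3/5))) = EmptySet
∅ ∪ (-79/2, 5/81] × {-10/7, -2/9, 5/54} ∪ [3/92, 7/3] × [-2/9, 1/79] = ((-79/2, 5/81] × {-10/7, -2/9, 5/54}) ∪ ([3/92, 7/3] × [-2/9, 1/79])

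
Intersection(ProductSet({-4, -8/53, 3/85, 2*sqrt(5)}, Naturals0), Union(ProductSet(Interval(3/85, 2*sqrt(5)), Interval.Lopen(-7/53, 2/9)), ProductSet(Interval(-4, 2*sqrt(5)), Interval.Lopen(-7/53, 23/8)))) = ProductSet({-4, -8/53, 3/85, 2*sqrt(5)}, Range(0, 3, 1))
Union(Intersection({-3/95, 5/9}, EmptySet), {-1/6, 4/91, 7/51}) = {-1/6, 4/91, 7/51}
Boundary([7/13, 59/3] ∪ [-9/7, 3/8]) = {-9/7, 3/8, 7/13, 59/3}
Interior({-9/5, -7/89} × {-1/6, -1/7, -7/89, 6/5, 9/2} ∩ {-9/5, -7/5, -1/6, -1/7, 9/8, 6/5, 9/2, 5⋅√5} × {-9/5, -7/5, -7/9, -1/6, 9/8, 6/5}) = ∅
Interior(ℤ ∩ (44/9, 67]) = ∅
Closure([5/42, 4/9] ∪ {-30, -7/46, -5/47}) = {-30, -7/46, -5/47} ∪ [5/42, 4/9]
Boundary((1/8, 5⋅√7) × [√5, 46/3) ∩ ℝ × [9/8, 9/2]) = ({1/8, 5⋅√7} × [√5, 9/2]) ∪ ([1/8, 5⋅√7] × {9/2, √5})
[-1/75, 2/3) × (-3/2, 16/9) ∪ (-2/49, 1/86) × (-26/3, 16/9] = ((-2/49, 1/86) × (-26/3, 16/9]) ∪ ([-1/75, 2/3) × (-3/2, 16/9))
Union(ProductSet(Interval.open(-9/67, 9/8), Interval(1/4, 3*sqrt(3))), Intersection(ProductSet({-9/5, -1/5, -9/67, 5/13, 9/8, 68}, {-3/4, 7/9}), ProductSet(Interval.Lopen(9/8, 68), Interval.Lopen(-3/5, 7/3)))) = Union(ProductSet({68}, {7/9}), ProductSet(Interval.open(-9/67, 9/8), Interval(1/4, 3*sqrt(3))))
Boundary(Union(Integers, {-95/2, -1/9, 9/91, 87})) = Union({-95/2, -1/9, 9/91}, Integers)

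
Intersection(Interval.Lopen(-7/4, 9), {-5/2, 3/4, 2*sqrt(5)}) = {3/4, 2*sqrt(5)}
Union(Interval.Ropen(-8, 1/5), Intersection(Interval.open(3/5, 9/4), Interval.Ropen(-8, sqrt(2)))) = Union(Interval.Ropen(-8, 1/5), Interval.open(3/5, sqrt(2)))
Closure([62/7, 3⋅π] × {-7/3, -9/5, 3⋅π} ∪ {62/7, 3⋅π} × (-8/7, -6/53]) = ({62/7, 3⋅π} × [-8/7, -6/53]) ∪ ([62/7, 3⋅π] × {-7/3, -9/5, 3⋅π})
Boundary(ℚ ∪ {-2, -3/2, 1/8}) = ℝ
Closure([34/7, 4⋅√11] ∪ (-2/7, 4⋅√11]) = [-2/7, 4⋅√11]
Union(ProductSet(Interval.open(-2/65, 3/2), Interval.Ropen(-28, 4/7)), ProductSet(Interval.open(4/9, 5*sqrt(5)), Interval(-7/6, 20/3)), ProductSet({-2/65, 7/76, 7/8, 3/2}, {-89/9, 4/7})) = Union(ProductSet({-2/65, 7/76, 7/8, 3/2}, {-89/9, 4/7}), ProductSet(Interval.open(-2/65, 3/2), Interval.Ropen(-28, 4/7)), ProductSet(Interval.open(4/9, 5*sqrt(5)), Interval(-7/6, 20/3)))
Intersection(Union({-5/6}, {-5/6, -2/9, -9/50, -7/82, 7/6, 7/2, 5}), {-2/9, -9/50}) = {-2/9, -9/50}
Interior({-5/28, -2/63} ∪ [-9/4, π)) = (-9/4, π)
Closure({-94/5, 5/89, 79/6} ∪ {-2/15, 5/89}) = {-94/5, -2/15, 5/89, 79/6}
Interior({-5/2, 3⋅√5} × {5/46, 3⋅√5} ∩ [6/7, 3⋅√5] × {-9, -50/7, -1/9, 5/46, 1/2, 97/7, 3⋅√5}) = ∅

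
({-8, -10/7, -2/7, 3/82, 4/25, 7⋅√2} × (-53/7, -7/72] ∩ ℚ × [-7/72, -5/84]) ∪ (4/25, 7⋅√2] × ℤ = ({-8, -10/7, -2/7, 3/82, 4/25} × {-7/72}) ∪ ((4/25, 7⋅√2] × ℤ)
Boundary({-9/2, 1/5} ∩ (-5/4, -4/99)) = ∅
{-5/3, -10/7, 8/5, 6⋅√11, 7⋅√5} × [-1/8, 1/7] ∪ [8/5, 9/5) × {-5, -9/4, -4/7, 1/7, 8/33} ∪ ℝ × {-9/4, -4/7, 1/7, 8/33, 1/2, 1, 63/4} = (ℝ × {-9/4, -4/7, 1/7, 8/33, 1/2, 1, 63/4}) ∪ ([8/5, 9/5) × {-5, -9/4, -4/7, 1/7, 8/33}) ∪ ({-5/3, -10/7, 8/5, 6⋅√11, 7⋅√5} × [-1/8, 1/7])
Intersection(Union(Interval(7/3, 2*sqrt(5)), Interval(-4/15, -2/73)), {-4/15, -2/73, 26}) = {-4/15, -2/73}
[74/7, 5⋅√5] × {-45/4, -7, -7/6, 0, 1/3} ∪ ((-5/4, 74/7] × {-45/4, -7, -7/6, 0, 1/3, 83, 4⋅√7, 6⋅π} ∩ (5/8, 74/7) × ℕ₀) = ((5/8, 74/7) × {0, 83}) ∪ ([74/7, 5⋅√5] × {-45/4, -7, -7/6, 0, 1/3})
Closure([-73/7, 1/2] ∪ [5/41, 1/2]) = [-73/7, 1/2]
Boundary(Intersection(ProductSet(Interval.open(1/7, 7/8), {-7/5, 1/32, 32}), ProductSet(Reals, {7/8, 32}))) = ProductSet(Interval(1/7, 7/8), {32})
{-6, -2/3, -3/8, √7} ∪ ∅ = {-6, -2/3, -3/8, √7}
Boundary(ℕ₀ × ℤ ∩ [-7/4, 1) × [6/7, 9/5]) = {0} × {1}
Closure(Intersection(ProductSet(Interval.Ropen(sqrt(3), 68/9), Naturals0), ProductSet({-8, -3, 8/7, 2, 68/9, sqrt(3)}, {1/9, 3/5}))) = EmptySet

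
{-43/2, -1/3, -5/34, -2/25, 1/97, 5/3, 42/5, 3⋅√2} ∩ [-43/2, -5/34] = {-43/2, -1/3, -5/34}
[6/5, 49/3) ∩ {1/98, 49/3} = ∅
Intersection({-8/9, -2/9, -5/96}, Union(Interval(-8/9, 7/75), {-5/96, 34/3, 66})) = {-8/9, -2/9, -5/96}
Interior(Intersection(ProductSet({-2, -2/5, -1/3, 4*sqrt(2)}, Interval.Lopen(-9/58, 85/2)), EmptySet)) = EmptySet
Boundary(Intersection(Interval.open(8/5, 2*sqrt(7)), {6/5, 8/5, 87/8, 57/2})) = EmptySet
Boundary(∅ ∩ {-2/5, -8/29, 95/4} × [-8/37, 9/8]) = ∅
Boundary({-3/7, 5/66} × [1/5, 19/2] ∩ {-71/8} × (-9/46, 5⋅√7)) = ∅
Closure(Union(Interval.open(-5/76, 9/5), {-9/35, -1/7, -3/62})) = Union({-9/35, -1/7}, Interval(-5/76, 9/5))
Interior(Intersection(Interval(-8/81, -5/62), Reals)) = Interval.open(-8/81, -5/62)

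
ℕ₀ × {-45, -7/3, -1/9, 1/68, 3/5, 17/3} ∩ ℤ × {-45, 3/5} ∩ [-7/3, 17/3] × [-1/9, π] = {0, 1, …, 5} × {3/5}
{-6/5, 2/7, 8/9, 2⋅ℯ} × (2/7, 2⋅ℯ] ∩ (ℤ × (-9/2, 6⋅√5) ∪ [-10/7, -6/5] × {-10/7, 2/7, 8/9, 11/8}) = {-6/5} × {8/9, 11/8}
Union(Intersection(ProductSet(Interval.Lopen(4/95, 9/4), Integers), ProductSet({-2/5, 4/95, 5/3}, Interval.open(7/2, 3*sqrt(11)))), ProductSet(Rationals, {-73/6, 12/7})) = Union(ProductSet({5/3}, Range(4, 10, 1)), ProductSet(Rationals, {-73/6, 12/7}))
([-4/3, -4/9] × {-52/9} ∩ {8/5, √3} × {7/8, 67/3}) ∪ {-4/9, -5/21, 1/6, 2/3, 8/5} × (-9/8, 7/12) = {-4/9, -5/21, 1/6, 2/3, 8/5} × (-9/8, 7/12)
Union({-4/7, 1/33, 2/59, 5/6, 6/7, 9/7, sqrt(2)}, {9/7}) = {-4/7, 1/33, 2/59, 5/6, 6/7, 9/7, sqrt(2)}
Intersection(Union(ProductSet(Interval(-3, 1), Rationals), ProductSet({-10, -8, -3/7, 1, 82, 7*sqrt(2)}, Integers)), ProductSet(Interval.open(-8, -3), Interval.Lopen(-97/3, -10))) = EmptySet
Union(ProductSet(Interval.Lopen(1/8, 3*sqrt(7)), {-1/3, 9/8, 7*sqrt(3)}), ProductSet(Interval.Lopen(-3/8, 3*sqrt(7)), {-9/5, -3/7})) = Union(ProductSet(Interval.Lopen(-3/8, 3*sqrt(7)), {-9/5, -3/7}), ProductSet(Interval.Lopen(1/8, 3*sqrt(7)), {-1/3, 9/8, 7*sqrt(3)}))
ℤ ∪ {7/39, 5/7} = ℤ ∪ {7/39, 5/7}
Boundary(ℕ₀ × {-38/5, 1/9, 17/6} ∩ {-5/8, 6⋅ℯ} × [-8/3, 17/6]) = ∅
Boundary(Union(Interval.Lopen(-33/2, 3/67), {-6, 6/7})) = {-33/2, 3/67, 6/7}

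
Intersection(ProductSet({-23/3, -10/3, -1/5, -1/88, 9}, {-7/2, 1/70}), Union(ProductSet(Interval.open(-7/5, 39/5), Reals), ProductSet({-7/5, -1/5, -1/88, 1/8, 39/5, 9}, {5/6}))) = ProductSet({-1/5, -1/88}, {-7/2, 1/70})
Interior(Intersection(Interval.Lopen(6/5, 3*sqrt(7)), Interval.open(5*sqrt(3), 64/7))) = EmptySet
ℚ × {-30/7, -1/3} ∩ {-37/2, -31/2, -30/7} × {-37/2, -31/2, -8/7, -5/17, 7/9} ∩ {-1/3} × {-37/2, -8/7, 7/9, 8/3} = ∅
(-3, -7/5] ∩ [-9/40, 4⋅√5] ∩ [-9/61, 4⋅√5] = ∅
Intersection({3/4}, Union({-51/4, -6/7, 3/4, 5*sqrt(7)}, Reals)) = {3/4}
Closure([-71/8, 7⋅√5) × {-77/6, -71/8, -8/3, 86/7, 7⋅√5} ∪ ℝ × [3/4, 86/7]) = (ℝ × [3/4, 86/7]) ∪ ([-71/8, 7⋅√5] × {-77/6, -71/8, -8/3, 86/7, 7⋅√5})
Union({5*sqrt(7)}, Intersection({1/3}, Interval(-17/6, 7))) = {1/3, 5*sqrt(7)}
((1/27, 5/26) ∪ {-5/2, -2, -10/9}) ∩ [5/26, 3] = ∅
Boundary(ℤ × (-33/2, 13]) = ℤ × [-33/2, 13]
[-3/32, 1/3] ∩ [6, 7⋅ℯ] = ∅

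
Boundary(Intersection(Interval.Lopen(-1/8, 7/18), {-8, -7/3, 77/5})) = EmptySet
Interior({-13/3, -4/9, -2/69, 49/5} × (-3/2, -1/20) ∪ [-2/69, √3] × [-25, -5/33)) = (-2/69, √3) × (-25, -5/33)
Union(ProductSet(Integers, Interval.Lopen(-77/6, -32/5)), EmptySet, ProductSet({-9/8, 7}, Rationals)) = Union(ProductSet({-9/8, 7}, Rationals), ProductSet(Integers, Interval.Lopen(-77/6, -32/5)))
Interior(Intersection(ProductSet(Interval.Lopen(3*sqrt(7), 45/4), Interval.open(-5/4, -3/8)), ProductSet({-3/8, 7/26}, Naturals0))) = EmptySet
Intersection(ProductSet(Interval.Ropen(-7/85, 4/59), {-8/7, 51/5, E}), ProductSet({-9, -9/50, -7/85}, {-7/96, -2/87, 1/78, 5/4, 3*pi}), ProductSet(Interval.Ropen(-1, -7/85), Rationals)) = EmptySet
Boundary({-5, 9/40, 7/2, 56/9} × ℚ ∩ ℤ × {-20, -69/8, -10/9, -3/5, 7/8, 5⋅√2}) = {-5} × {-20, -69/8, -10/9, -3/5, 7/8}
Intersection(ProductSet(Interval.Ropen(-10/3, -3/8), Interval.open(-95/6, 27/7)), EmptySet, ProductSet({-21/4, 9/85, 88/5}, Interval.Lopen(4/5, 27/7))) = EmptySet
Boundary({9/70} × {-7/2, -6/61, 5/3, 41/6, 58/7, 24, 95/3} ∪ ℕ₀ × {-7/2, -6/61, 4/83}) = (ℕ₀ × {-7/2, -6/61, 4/83}) ∪ ({9/70} × {-7/2, -6/61, 5/3, 41/6, 58/7, 24, 95/3})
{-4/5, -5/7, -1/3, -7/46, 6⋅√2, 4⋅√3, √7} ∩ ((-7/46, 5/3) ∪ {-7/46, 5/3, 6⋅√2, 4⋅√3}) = {-7/46, 6⋅√2, 4⋅√3}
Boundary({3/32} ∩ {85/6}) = ∅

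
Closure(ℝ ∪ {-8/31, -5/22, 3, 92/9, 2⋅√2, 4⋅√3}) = ℝ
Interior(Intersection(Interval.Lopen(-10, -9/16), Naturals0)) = EmptySet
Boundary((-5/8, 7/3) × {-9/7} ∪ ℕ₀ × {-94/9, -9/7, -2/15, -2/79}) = (ℕ₀ × {-94/9, -9/7, -2/15, -2/79}) ∪ ([-5/8, 7/3] × {-9/7})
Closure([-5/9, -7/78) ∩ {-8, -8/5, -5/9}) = {-5/9}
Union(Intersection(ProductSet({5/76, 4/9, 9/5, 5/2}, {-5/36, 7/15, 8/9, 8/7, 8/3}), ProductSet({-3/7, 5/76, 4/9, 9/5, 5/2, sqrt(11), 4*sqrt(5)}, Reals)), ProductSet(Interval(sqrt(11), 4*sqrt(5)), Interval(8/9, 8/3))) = Union(ProductSet({5/76, 4/9, 9/5, 5/2}, {-5/36, 7/15, 8/9, 8/7, 8/3}), ProductSet(Interval(sqrt(11), 4*sqrt(5)), Interval(8/9, 8/3)))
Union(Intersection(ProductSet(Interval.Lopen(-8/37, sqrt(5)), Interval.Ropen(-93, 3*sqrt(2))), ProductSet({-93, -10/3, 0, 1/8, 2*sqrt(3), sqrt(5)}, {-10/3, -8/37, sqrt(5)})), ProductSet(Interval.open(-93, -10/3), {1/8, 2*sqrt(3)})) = Union(ProductSet({0, 1/8, sqrt(5)}, {-10/3, -8/37, sqrt(5)}), ProductSet(Interval.open(-93, -10/3), {1/8, 2*sqrt(3)}))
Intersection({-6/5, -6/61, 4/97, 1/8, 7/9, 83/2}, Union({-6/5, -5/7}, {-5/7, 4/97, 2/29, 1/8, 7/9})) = {-6/5, 4/97, 1/8, 7/9}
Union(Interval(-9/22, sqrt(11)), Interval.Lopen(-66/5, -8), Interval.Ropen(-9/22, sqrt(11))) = Union(Interval.Lopen(-66/5, -8), Interval(-9/22, sqrt(11)))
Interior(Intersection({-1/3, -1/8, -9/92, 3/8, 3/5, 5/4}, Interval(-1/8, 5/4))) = EmptySet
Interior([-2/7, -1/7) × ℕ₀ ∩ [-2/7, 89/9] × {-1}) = ∅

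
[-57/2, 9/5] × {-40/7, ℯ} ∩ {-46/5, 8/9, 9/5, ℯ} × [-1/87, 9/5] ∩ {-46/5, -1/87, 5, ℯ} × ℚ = ∅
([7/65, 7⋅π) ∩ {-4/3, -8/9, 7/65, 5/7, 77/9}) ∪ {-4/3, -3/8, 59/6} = {-4/3, -3/8, 7/65, 5/7, 77/9, 59/6}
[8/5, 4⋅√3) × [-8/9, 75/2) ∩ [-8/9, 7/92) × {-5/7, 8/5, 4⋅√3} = ∅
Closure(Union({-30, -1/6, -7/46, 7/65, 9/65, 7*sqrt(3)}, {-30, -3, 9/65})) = {-30, -3, -1/6, -7/46, 7/65, 9/65, 7*sqrt(3)}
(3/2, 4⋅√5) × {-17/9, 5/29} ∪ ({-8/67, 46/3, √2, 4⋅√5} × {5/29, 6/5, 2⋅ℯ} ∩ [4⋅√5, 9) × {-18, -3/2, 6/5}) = ({4⋅√5} × {6/5}) ∪ ((3/2, 4⋅√5) × {-17/9, 5/29})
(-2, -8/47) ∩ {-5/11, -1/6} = {-5/11}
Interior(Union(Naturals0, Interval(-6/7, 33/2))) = Union(Complement(Interval.open(-6/7, 33/2), Complement(Naturals0, Interval.open(-6/7, 33/2))), Complement(Naturals0, Union(Complement(Naturals0, Interval.open(-6/7, 33/2)), {-6/7, 33/2})), Complement(Range(0, 17, 1), Complement(Naturals0, Interval.open(-6/7, 33/2))), Complement(Range(0, 17, 1), Union(Complement(Naturals0, Interval.open(-6/7, 33/2)), {-6/7, 33/2})))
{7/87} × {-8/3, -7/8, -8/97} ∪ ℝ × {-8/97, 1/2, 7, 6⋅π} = ({7/87} × {-8/3, -7/8, -8/97}) ∪ (ℝ × {-8/97, 1/2, 7, 6⋅π})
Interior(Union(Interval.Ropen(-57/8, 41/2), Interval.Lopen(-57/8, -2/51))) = Interval.open(-57/8, 41/2)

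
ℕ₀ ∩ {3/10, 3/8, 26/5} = ∅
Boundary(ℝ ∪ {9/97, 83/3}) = ∅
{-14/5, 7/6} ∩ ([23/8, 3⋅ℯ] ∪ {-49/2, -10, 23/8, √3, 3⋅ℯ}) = ∅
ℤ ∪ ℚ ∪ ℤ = ℚ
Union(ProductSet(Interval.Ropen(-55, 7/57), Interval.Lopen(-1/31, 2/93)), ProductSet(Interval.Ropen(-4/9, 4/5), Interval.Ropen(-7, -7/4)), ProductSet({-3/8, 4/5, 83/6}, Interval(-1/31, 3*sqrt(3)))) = Union(ProductSet({-3/8, 4/5, 83/6}, Interval(-1/31, 3*sqrt(3))), ProductSet(Interval.Ropen(-55, 7/57), Interval.Lopen(-1/31, 2/93)), ProductSet(Interval.Ropen(-4/9, 4/5), Interval.Ropen(-7, -7/4)))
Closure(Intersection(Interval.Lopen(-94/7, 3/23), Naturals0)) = Range(0, 1, 1)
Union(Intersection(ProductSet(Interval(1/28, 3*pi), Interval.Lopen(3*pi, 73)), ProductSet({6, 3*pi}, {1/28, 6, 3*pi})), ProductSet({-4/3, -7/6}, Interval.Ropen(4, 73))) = ProductSet({-4/3, -7/6}, Interval.Ropen(4, 73))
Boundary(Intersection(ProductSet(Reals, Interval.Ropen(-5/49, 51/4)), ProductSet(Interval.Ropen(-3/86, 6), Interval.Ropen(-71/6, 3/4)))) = Union(ProductSet({-3/86, 6}, Interval(-5/49, 3/4)), ProductSet(Interval(-3/86, 6), {-5/49, 3/4}))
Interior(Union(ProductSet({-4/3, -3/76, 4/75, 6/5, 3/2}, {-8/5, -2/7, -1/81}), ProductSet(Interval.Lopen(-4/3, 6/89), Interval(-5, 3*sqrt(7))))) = ProductSet(Interval.open(-4/3, 6/89), Interval.open(-5, 3*sqrt(7)))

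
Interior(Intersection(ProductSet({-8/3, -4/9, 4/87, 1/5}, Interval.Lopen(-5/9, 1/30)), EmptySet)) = EmptySet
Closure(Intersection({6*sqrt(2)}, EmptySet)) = EmptySet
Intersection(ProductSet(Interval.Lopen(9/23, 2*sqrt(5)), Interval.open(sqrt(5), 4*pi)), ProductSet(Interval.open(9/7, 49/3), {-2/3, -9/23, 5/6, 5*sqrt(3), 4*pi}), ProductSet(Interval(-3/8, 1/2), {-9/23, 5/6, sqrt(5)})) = EmptySet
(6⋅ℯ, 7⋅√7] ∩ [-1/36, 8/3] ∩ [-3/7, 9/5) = ∅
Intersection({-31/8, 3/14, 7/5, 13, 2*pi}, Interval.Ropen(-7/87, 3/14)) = EmptySet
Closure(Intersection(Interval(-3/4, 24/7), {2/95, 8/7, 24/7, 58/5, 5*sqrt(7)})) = {2/95, 8/7, 24/7}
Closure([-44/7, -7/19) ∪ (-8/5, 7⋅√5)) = [-44/7, 7⋅√5]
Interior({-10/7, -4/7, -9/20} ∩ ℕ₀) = ∅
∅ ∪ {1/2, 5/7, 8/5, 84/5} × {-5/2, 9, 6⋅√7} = {1/2, 5/7, 8/5, 84/5} × {-5/2, 9, 6⋅√7}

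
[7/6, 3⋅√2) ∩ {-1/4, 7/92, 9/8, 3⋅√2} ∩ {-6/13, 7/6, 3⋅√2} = ∅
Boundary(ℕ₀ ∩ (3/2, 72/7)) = {2, 3, …, 10}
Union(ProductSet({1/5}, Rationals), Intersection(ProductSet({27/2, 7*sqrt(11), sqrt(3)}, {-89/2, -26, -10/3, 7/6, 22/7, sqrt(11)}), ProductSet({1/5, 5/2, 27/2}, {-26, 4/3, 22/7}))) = Union(ProductSet({1/5}, Rationals), ProductSet({27/2}, {-26, 22/7}))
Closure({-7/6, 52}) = {-7/6, 52}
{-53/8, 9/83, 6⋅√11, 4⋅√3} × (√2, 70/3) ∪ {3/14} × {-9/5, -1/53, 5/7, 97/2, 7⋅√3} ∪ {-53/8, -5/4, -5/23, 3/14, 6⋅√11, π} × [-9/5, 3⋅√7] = ({3/14} × {-9/5, -1/53, 5/7, 97/2, 7⋅√3}) ∪ ({-53/8, 9/83, 6⋅√11, 4⋅√3} × (√2, 70/3)) ∪ ({-53/8, -5/4, -5/23, 3/14, 6⋅√11, π} × [-9/5, 3⋅√7])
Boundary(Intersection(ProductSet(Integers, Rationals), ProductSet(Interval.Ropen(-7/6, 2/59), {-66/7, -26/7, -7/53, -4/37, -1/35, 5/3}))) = ProductSet(Range(-1, 1, 1), {-66/7, -26/7, -7/53, -4/37, -1/35, 5/3})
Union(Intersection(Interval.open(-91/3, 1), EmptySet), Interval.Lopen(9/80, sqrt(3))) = Interval.Lopen(9/80, sqrt(3))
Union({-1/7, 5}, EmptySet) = {-1/7, 5}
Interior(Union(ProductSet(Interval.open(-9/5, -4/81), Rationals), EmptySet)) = EmptySet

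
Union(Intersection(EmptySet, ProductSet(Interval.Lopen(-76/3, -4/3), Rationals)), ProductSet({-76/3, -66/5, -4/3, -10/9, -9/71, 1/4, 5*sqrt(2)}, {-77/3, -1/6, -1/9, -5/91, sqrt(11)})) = ProductSet({-76/3, -66/5, -4/3, -10/9, -9/71, 1/4, 5*sqrt(2)}, {-77/3, -1/6, -1/9, -5/91, sqrt(11)})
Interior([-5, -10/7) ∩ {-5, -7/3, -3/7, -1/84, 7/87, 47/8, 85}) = ∅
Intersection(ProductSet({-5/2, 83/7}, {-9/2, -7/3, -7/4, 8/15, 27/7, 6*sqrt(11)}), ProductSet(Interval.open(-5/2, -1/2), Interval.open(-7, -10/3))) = EmptySet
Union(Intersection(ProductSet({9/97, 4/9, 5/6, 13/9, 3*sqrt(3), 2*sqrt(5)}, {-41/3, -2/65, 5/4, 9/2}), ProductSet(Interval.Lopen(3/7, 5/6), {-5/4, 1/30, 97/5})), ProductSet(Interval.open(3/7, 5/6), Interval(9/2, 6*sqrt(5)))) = ProductSet(Interval.open(3/7, 5/6), Interval(9/2, 6*sqrt(5)))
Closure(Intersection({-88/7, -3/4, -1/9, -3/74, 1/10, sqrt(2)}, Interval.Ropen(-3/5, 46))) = {-1/9, -3/74, 1/10, sqrt(2)}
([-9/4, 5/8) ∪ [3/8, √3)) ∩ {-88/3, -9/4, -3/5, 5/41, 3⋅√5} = {-9/4, -3/5, 5/41}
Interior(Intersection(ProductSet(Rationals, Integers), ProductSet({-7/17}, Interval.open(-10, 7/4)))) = EmptySet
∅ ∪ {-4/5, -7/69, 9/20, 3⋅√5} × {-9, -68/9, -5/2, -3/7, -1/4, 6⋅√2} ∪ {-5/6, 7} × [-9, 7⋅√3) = ({-5/6, 7} × [-9, 7⋅√3)) ∪ ({-4/5, -7/69, 9/20, 3⋅√5} × {-9, -68/9, -5/2, -3/7, -1/4, 6⋅√2})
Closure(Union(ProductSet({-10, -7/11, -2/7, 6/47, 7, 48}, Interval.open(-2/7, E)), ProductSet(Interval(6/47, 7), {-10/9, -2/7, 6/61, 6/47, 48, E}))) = Union(ProductSet({-10, -7/11, -2/7, 6/47, 7, 48}, Interval(-2/7, E)), ProductSet(Interval(6/47, 7), {-10/9, -2/7, 6/61, 6/47, 48, E}))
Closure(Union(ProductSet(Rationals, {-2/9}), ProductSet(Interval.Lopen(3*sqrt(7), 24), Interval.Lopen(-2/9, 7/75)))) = Union(ProductSet({24, 3*sqrt(7)}, Interval(-2/9, 7/75)), ProductSet(Interval(3*sqrt(7), 24), {-2/9, 7/75}), ProductSet(Interval.Lopen(3*sqrt(7), 24), Interval.Lopen(-2/9, 7/75)), ProductSet(Reals, {-2/9}))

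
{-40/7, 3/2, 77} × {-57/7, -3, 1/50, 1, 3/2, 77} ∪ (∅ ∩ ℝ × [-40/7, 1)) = {-40/7, 3/2, 77} × {-57/7, -3, 1/50, 1, 3/2, 77}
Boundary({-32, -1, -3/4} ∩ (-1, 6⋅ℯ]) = {-3/4}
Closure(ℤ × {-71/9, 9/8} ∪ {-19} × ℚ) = ({-19} × ℝ) ∪ (ℤ × {-71/9, 9/8})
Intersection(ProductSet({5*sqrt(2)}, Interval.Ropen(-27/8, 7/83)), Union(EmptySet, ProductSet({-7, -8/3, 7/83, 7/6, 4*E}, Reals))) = EmptySet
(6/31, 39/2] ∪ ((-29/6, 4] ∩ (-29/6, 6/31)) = (-29/6, 6/31) ∪ (6/31, 39/2]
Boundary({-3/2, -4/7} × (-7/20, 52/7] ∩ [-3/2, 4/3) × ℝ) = {-3/2, -4/7} × [-7/20, 52/7]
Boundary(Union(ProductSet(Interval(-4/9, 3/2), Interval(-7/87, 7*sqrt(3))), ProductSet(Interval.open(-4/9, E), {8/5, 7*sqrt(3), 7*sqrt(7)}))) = Union(ProductSet({-4/9, 3/2}, Interval(-7/87, 7*sqrt(3))), ProductSet(Interval(-4/9, 3/2), {-7/87, 7*sqrt(3)}), ProductSet(Interval(-4/9, E), {7*sqrt(3), 7*sqrt(7)}), ProductSet(Union({-4/9}, Interval(3/2, E)), {8/5, 7*sqrt(3), 7*sqrt(7)}))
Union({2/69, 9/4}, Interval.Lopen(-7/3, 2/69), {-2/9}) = Union({9/4}, Interval.Lopen(-7/3, 2/69))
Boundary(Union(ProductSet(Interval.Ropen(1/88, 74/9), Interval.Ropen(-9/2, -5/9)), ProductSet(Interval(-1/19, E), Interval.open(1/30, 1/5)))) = Union(ProductSet({-1/19, E}, Interval(1/30, 1/5)), ProductSet({1/88, 74/9}, Interval(-9/2, -5/9)), ProductSet(Interval(-1/19, E), {1/30, 1/5}), ProductSet(Interval(1/88, 74/9), {-9/2, -5/9}))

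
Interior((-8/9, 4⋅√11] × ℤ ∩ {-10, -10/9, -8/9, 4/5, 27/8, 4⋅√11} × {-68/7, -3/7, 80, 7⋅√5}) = ∅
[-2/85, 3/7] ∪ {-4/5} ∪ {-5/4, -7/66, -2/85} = {-5/4, -4/5, -7/66} ∪ [-2/85, 3/7]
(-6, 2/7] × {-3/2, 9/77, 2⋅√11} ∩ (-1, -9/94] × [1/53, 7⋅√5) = (-1, -9/94] × {9/77, 2⋅√11}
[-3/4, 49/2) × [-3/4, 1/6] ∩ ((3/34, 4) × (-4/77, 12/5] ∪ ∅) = (3/34, 4) × (-4/77, 1/6]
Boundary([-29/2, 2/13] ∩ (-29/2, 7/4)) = {-29/2, 2/13}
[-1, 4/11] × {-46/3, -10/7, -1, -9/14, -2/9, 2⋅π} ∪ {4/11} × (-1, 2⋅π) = ({4/11} × (-1, 2⋅π)) ∪ ([-1, 4/11] × {-46/3, -10/7, -1, -9/14, -2/9, 2⋅π})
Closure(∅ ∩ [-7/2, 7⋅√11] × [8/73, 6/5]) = ∅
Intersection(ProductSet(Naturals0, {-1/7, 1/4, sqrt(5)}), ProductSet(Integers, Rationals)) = ProductSet(Naturals0, {-1/7, 1/4})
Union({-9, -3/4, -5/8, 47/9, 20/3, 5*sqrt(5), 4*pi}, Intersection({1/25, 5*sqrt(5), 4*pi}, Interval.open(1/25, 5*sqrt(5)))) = {-9, -3/4, -5/8, 47/9, 20/3, 5*sqrt(5), 4*pi}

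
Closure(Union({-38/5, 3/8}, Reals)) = Reals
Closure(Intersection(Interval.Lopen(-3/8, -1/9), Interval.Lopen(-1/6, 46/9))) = Interval(-1/6, -1/9)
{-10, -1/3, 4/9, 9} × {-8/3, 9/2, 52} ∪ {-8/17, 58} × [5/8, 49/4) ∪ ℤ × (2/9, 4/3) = (ℤ × (2/9, 4/3)) ∪ ({-8/17, 58} × [5/8, 49/4)) ∪ ({-10, -1/3, 4/9, 9} × {-8/3, 9/2, 52})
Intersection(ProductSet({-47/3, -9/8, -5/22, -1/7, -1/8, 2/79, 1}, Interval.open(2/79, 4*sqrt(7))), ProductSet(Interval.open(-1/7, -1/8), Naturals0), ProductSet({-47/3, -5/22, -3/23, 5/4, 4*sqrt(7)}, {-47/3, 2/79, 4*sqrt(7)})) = EmptySet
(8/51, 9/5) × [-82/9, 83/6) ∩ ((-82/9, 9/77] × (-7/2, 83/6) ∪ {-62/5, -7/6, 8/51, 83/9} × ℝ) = ∅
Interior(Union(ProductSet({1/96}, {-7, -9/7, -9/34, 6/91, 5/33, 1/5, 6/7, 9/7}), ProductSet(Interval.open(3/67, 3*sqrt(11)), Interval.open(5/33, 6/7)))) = ProductSet(Interval.open(3/67, 3*sqrt(11)), Interval.open(5/33, 6/7))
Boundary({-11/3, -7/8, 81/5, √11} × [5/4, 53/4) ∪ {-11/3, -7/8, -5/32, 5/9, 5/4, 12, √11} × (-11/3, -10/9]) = ({-11/3, -7/8, 81/5, √11} × [5/4, 53/4]) ∪ ({-11/3, -7/8, -5/32, 5/9, 5/4, 12, √11} × [-11/3, -10/9])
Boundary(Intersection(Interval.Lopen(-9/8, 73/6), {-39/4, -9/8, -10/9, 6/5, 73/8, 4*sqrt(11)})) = {-10/9, 6/5, 73/8}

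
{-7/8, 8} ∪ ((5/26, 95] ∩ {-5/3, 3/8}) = {-7/8, 3/8, 8}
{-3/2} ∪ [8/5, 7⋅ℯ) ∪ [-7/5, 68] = {-3/2} ∪ [-7/5, 68]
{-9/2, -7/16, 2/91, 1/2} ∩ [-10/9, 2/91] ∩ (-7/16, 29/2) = {2/91}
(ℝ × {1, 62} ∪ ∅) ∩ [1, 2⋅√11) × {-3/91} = ∅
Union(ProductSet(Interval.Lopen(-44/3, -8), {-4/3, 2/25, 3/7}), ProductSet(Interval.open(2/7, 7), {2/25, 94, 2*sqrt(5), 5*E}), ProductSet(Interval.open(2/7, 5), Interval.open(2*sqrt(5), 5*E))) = Union(ProductSet(Interval.Lopen(-44/3, -8), {-4/3, 2/25, 3/7}), ProductSet(Interval.open(2/7, 5), Interval.open(2*sqrt(5), 5*E)), ProductSet(Interval.open(2/7, 7), {2/25, 94, 2*sqrt(5), 5*E}))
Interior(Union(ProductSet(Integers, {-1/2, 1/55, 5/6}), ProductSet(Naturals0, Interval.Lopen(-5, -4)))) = EmptySet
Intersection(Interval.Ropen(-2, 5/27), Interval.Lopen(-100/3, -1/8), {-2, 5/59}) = {-2}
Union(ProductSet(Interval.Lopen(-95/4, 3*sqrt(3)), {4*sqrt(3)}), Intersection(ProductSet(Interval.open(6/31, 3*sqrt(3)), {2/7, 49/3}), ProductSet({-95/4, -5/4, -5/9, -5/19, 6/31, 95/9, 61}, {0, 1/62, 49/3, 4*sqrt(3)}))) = ProductSet(Interval.Lopen(-95/4, 3*sqrt(3)), {4*sqrt(3)})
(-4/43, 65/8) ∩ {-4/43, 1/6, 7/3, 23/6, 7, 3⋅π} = {1/6, 7/3, 23/6, 7}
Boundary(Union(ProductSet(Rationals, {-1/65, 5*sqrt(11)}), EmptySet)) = ProductSet(Reals, {-1/65, 5*sqrt(11)})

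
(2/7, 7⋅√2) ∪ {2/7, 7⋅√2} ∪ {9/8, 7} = [2/7, 7⋅√2]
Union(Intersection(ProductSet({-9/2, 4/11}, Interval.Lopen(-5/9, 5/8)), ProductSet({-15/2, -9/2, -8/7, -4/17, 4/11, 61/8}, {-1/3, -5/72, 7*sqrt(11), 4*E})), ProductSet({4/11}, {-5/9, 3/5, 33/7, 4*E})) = Union(ProductSet({4/11}, {-5/9, 3/5, 33/7, 4*E}), ProductSet({-9/2, 4/11}, {-1/3, -5/72}))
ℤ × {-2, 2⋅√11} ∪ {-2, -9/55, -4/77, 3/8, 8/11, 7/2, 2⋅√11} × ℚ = (ℤ × {-2, 2⋅√11}) ∪ ({-2, -9/55, -4/77, 3/8, 8/11, 7/2, 2⋅√11} × ℚ)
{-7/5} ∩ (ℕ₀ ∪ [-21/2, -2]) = ∅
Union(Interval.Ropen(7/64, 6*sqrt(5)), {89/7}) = Interval.Ropen(7/64, 6*sqrt(5))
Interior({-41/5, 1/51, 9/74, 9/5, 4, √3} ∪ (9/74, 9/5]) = (9/74, 9/5)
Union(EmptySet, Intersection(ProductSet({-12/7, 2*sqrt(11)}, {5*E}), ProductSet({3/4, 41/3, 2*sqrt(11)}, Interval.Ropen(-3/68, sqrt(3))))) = EmptySet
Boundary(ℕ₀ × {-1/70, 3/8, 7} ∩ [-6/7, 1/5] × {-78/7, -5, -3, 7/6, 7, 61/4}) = {0} × {7}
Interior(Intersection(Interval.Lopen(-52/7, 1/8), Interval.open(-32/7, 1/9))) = Interval.open(-32/7, 1/9)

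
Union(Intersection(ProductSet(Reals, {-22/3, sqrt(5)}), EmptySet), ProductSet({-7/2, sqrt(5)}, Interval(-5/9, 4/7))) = ProductSet({-7/2, sqrt(5)}, Interval(-5/9, 4/7))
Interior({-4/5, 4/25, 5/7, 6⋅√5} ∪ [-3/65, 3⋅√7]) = (-3/65, 3⋅√7)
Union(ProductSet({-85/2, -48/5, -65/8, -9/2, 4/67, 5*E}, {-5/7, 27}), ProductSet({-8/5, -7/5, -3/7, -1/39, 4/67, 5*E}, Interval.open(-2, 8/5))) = Union(ProductSet({-85/2, -48/5, -65/8, -9/2, 4/67, 5*E}, {-5/7, 27}), ProductSet({-8/5, -7/5, -3/7, -1/39, 4/67, 5*E}, Interval.open(-2, 8/5)))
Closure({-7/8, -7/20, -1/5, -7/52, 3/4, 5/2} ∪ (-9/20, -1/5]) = {-7/8, -7/52, 3/4, 5/2} ∪ [-9/20, -1/5]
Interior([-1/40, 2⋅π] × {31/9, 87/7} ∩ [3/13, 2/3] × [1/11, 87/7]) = ∅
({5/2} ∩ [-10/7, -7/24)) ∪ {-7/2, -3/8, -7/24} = {-7/2, -3/8, -7/24}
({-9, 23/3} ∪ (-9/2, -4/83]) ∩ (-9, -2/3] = (-9/2, -2/3]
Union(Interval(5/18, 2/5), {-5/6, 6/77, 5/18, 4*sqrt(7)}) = Union({-5/6, 6/77, 4*sqrt(7)}, Interval(5/18, 2/5))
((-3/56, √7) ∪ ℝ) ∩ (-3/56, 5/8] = (-3/56, 5/8]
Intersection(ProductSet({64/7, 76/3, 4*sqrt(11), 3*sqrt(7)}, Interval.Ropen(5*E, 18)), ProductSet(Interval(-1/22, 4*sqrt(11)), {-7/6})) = EmptySet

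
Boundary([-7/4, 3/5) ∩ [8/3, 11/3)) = ∅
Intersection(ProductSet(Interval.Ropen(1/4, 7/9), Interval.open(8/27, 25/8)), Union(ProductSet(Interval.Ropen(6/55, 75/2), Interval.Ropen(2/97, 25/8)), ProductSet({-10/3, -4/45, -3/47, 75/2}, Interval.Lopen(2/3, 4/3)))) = ProductSet(Interval.Ropen(1/4, 7/9), Interval.open(8/27, 25/8))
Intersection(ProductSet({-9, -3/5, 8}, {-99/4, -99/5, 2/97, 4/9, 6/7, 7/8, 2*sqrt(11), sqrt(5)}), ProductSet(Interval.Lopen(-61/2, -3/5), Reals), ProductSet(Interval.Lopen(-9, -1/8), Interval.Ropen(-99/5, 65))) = ProductSet({-3/5}, {-99/5, 2/97, 4/9, 6/7, 7/8, 2*sqrt(11), sqrt(5)})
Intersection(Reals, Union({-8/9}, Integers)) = Union({-8/9}, Integers)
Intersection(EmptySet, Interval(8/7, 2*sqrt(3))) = EmptySet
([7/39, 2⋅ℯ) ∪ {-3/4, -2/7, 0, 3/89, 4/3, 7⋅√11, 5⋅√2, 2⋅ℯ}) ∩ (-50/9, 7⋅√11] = {-3/4, -2/7, 0, 3/89, 7⋅√11, 5⋅√2} ∪ [7/39, 2⋅ℯ]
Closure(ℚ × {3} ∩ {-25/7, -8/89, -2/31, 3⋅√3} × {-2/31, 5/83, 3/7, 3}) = {-25/7, -8/89, -2/31} × {3}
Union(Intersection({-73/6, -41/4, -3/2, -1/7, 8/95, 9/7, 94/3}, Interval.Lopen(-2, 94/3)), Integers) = Union({-3/2, -1/7, 8/95, 9/7, 94/3}, Integers)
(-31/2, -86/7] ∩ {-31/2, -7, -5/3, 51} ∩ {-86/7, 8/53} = ∅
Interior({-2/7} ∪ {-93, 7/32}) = ∅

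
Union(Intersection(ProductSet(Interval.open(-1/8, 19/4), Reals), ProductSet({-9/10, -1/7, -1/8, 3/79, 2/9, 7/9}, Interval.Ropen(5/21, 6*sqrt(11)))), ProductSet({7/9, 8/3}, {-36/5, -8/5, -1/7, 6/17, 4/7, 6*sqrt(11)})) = Union(ProductSet({7/9, 8/3}, {-36/5, -8/5, -1/7, 6/17, 4/7, 6*sqrt(11)}), ProductSet({3/79, 2/9, 7/9}, Interval.Ropen(5/21, 6*sqrt(11))))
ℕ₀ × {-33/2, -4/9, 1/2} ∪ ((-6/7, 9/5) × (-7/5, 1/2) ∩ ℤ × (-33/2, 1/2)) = (ℕ₀ × {-33/2, -4/9, 1/2}) ∪ ({0, 1} × (-7/5, 1/2))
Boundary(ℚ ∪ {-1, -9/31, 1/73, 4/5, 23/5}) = ℝ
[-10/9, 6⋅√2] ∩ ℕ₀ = {0, 1, …, 8}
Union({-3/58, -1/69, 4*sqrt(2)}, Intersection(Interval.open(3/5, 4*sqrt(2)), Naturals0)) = Union({-3/58, -1/69, 4*sqrt(2)}, Range(1, 6, 1))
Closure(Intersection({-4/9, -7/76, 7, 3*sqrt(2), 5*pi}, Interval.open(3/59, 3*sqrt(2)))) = EmptySet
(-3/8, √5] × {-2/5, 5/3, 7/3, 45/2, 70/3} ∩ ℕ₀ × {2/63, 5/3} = {0, 1, 2} × {5/3}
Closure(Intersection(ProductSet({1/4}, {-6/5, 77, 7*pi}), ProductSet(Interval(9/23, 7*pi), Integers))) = EmptySet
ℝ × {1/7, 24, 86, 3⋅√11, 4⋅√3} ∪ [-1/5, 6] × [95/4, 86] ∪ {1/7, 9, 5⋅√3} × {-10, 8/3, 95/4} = ([-1/5, 6] × [95/4, 86]) ∪ ({1/7, 9, 5⋅√3} × {-10, 8/3, 95/4}) ∪ (ℝ × {1/7, 24, 86, 3⋅√11, 4⋅√3})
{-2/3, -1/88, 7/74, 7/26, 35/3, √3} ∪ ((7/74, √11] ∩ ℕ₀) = {-2/3, -1/88, 7/74, 7/26, 35/3, √3} ∪ {1, 2, 3}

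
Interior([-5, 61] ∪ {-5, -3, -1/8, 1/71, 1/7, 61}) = (-5, 61)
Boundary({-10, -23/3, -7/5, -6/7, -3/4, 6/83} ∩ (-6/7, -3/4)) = ∅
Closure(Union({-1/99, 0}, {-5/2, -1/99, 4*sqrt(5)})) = {-5/2, -1/99, 0, 4*sqrt(5)}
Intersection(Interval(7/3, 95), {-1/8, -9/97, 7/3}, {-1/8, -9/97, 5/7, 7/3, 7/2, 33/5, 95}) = {7/3}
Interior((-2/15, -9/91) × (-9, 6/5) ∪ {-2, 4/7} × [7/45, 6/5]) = (-2/15, -9/91) × (-9, 6/5)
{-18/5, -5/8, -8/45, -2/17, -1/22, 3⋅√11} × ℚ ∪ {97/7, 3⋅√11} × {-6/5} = ({97/7, 3⋅√11} × {-6/5}) ∪ ({-18/5, -5/8, -8/45, -2/17, -1/22, 3⋅√11} × ℚ)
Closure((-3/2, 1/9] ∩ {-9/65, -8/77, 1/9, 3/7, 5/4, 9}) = {-9/65, -8/77, 1/9}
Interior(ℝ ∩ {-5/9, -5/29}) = ∅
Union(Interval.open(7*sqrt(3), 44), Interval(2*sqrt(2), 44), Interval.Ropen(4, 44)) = Interval(2*sqrt(2), 44)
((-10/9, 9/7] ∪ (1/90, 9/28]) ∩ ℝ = (-10/9, 9/7]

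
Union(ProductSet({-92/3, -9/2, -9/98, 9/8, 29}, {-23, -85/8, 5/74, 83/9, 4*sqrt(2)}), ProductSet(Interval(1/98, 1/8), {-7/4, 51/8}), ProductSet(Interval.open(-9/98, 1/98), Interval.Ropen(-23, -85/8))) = Union(ProductSet({-92/3, -9/2, -9/98, 9/8, 29}, {-23, -85/8, 5/74, 83/9, 4*sqrt(2)}), ProductSet(Interval.open(-9/98, 1/98), Interval.Ropen(-23, -85/8)), ProductSet(Interval(1/98, 1/8), {-7/4, 51/8}))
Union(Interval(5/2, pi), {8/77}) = Union({8/77}, Interval(5/2, pi))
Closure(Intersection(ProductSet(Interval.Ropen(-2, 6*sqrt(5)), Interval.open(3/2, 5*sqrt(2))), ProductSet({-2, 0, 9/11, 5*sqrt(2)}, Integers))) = ProductSet({-2, 0, 9/11, 5*sqrt(2)}, Range(2, 8, 1))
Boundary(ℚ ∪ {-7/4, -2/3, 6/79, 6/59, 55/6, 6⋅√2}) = ℝ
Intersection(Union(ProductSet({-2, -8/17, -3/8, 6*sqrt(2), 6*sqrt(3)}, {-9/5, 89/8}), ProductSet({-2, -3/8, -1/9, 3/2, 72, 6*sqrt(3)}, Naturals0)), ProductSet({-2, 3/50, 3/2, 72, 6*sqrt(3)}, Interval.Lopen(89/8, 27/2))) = ProductSet({-2, 3/2, 72, 6*sqrt(3)}, Range(12, 14, 1))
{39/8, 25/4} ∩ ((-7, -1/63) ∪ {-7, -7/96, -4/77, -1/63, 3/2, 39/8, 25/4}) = {39/8, 25/4}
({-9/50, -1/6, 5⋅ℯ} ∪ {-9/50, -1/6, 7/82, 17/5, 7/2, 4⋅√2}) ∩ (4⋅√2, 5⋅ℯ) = ∅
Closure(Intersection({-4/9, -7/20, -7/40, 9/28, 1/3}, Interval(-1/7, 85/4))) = {9/28, 1/3}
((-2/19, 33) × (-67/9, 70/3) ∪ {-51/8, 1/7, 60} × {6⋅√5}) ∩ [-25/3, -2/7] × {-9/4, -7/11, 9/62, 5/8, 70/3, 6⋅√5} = {-51/8} × {6⋅√5}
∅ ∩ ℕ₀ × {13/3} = ∅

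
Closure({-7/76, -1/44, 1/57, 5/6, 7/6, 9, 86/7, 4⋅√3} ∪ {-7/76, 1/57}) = {-7/76, -1/44, 1/57, 5/6, 7/6, 9, 86/7, 4⋅√3}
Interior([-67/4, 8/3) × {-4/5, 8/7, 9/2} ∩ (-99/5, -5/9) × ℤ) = ∅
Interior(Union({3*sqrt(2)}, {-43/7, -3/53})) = EmptySet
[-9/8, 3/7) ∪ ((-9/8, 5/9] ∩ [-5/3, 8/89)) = [-9/8, 3/7)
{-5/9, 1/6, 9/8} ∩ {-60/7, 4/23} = ∅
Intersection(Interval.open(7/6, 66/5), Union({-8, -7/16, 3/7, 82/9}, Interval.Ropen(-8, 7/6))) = {82/9}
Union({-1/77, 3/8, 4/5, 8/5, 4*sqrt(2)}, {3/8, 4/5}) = {-1/77, 3/8, 4/5, 8/5, 4*sqrt(2)}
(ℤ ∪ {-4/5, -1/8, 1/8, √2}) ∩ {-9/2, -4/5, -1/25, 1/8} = {-4/5, 1/8}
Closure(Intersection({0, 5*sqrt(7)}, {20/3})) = EmptySet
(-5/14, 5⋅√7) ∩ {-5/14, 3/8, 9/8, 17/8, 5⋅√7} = {3/8, 9/8, 17/8}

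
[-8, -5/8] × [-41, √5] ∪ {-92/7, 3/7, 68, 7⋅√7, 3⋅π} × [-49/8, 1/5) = ([-8, -5/8] × [-41, √5]) ∪ ({-92/7, 3/7, 68, 7⋅√7, 3⋅π} × [-49/8, 1/5))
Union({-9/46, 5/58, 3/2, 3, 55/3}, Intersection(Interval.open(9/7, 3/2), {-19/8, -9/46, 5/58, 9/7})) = {-9/46, 5/58, 3/2, 3, 55/3}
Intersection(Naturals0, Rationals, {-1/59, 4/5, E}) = EmptySet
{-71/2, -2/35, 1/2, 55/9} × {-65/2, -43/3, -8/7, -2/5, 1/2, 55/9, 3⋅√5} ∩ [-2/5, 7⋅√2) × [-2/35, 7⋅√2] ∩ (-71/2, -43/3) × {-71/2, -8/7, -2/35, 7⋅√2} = ∅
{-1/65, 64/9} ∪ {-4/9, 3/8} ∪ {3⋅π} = {-4/9, -1/65, 3/8, 64/9, 3⋅π}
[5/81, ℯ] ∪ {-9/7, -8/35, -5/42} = {-9/7, -8/35, -5/42} ∪ [5/81, ℯ]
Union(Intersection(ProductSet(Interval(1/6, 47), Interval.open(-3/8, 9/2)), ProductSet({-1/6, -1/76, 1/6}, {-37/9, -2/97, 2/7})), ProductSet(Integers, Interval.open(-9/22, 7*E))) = Union(ProductSet({1/6}, {-2/97, 2/7}), ProductSet(Integers, Interval.open(-9/22, 7*E)))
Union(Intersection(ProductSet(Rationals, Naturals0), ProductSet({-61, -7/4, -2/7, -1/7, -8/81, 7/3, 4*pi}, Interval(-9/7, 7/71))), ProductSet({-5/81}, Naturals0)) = Union(ProductSet({-5/81}, Naturals0), ProductSet({-61, -7/4, -2/7, -1/7, -8/81, 7/3}, Range(0, 1, 1)))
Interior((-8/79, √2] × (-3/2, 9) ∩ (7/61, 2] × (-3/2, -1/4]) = (7/61, √2) × (-3/2, -1/4)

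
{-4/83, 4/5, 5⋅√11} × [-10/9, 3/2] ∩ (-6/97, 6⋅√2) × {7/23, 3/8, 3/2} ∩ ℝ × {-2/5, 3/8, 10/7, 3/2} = {-4/83, 4/5} × {3/8, 3/2}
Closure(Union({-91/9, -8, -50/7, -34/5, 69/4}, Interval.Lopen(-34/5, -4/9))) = Union({-91/9, -8, -50/7, 69/4}, Interval(-34/5, -4/9))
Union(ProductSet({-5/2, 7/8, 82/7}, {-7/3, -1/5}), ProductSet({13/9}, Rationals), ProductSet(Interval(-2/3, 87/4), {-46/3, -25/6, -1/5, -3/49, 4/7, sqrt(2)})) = Union(ProductSet({13/9}, Rationals), ProductSet({-5/2, 7/8, 82/7}, {-7/3, -1/5}), ProductSet(Interval(-2/3, 87/4), {-46/3, -25/6, -1/5, -3/49, 4/7, sqrt(2)}))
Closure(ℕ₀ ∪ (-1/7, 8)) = [-1/7, 8] ∪ ℕ₀ ∪ (ℕ₀ \ (-1/7, 8))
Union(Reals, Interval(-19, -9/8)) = Interval(-oo, oo)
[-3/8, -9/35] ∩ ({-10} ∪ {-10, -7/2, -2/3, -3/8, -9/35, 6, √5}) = {-3/8, -9/35}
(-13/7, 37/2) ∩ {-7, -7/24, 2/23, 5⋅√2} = {-7/24, 2/23, 5⋅√2}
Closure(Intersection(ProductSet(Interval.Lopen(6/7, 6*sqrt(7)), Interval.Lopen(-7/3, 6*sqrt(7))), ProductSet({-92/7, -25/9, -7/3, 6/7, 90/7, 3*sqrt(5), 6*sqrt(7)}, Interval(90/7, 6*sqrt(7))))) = ProductSet({90/7, 3*sqrt(5), 6*sqrt(7)}, Interval(90/7, 6*sqrt(7)))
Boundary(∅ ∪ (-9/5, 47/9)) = {-9/5, 47/9}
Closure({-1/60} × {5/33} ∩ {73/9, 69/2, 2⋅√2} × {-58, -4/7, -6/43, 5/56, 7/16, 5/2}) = ∅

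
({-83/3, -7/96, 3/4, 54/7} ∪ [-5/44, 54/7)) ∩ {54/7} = {54/7}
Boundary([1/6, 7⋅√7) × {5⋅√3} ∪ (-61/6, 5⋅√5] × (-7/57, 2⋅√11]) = ([1/6, 7⋅√7] × {5⋅√3}) ∪ ({-61/6, 5⋅√5} × [-7/57, 2⋅√11]) ∪ ([-61/6, 5⋅√5] × {-7/57, 2⋅√11})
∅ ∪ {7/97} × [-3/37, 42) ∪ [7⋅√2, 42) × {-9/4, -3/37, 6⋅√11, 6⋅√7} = ({7/97} × [-3/37, 42)) ∪ ([7⋅√2, 42) × {-9/4, -3/37, 6⋅√11, 6⋅√7})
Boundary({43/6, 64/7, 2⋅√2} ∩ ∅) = ∅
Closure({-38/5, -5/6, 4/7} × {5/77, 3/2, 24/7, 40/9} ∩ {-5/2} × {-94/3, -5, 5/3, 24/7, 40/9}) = ∅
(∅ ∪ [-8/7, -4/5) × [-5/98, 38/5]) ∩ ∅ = ∅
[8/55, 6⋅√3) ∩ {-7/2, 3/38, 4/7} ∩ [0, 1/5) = ∅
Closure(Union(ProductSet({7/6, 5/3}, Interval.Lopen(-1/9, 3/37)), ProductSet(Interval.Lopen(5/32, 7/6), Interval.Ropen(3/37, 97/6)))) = Union(ProductSet({5/32, 7/6}, Interval(3/37, 97/6)), ProductSet({7/6, 5/3}, Interval(-1/9, 3/37)), ProductSet(Interval(5/32, 7/6), {3/37, 97/6}), ProductSet(Interval.Lopen(5/32, 7/6), Interval.Ropen(3/37, 97/6)))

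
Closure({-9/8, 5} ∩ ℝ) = {-9/8, 5}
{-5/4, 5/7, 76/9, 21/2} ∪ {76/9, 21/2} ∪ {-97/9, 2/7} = {-97/9, -5/4, 2/7, 5/7, 76/9, 21/2}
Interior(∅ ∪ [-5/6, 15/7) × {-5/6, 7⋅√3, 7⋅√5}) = ∅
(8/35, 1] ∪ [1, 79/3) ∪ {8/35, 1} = [8/35, 79/3)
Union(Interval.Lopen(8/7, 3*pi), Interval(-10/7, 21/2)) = Interval(-10/7, 21/2)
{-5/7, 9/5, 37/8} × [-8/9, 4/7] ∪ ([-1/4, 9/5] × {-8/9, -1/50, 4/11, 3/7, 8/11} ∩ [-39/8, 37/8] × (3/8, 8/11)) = ([-1/4, 9/5] × {3/7}) ∪ ({-5/7, 9/5, 37/8} × [-8/9, 4/7])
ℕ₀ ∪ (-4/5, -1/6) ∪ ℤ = ℤ ∪ (-4/5, -1/6)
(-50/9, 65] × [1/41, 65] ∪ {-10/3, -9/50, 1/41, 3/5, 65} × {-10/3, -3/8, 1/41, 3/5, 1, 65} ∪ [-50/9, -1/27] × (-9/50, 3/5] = ([-50/9, -1/27] × (-9/50, 3/5]) ∪ ((-50/9, 65] × [1/41, 65]) ∪ ({-10/3, -9/50, 1/41, 3/5, 65} × {-10/3, -3/8, 1/41, 3/5, 1, 65})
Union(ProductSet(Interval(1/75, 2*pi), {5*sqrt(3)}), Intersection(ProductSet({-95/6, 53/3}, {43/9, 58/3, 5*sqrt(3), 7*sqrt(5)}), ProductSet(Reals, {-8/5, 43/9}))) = Union(ProductSet({-95/6, 53/3}, {43/9}), ProductSet(Interval(1/75, 2*pi), {5*sqrt(3)}))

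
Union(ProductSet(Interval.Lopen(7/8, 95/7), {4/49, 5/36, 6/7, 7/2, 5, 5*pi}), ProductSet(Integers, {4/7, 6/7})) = Union(ProductSet(Integers, {4/7, 6/7}), ProductSet(Interval.Lopen(7/8, 95/7), {4/49, 5/36, 6/7, 7/2, 5, 5*pi}))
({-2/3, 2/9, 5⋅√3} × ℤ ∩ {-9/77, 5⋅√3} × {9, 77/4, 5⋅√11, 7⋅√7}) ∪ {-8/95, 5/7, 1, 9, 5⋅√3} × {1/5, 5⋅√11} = ({5⋅√3} × {9}) ∪ ({-8/95, 5/7, 1, 9, 5⋅√3} × {1/5, 5⋅√11})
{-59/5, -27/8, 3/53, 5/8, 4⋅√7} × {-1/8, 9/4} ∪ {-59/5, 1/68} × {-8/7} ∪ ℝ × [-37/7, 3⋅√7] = ℝ × [-37/7, 3⋅√7]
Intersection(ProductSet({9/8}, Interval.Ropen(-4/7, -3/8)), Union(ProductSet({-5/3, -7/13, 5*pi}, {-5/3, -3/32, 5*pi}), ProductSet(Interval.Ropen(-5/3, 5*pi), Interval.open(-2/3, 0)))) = ProductSet({9/8}, Interval.Ropen(-4/7, -3/8))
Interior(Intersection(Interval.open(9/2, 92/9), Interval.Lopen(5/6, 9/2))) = EmptySet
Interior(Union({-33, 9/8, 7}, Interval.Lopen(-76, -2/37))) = Interval.open(-76, -2/37)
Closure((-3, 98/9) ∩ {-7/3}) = {-7/3}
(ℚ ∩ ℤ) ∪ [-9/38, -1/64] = ℤ ∪ [-9/38, -1/64]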